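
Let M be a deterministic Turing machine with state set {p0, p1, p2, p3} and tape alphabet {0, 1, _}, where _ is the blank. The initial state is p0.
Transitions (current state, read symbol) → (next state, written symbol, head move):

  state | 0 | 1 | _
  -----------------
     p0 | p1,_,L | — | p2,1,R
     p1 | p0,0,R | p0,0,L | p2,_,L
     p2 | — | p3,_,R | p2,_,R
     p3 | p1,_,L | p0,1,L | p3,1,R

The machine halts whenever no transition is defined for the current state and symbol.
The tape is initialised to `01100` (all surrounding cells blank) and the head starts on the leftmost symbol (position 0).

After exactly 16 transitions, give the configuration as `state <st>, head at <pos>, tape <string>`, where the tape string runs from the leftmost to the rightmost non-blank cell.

p0 | __[0]1100   read 0 → write _, move L, go to p1
p1 | _[_]_1100   read _ → write _, move L, go to p2
p2 | [_]__1100   read _ → write _, move R, go to p2
p2 | _[_]_1100   read _ → write _, move R, go to p2
p2 | __[_]1100   read _ → write _, move R, go to p2
p2 | ___[1]100   read 1 → write _, move R, go to p3
p3 | ____[1]00   read 1 → write 1, move L, go to p0
p0 | ___[_]100   read _ → write 1, move R, go to p2
p2 | ___1[1]00   read 1 → write _, move R, go to p3
p3 | ___1_[0]0   read 0 → write _, move L, go to p1
p1 | ___1[_]_0   read _ → write _, move L, go to p2
p2 | ___[1]__0   read 1 → write _, move R, go to p3
p3 | ____[_]_0   read _ → write 1, move R, go to p3
p3 | ____1[_]0   read _ → write 1, move R, go to p3
p3 | ____11[0]   read 0 → write _, move L, go to p1
p1 | ____1[1]_   read 1 → write 0, move L, go to p0
p0 | ____[1]0_
After 16 steps: state p0, head at 2, tape 10.

state p0, head at 2, tape 10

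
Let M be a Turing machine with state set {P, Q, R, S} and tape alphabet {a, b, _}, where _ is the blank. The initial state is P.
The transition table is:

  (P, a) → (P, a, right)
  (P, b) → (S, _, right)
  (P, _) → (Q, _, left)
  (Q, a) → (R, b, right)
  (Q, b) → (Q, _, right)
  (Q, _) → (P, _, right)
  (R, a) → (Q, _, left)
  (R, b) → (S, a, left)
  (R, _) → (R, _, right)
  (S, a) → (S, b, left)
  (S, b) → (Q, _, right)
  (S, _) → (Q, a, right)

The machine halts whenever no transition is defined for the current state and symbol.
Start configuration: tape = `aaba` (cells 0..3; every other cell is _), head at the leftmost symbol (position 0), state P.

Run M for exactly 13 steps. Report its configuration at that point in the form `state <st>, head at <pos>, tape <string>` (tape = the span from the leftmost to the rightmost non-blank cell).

state P, head at 5, tape aaa

P | [a]aba__   read a → write a, move right, go to P
P | a[a]ba__   read a → write a, move right, go to P
P | aa[b]a__   read b → write _, move right, go to S
S | aa_[a]__   read a → write b, move left, go to S
S | aa[_]b__   read _ → write a, move right, go to Q
Q | aaa[b]__   read b → write _, move right, go to Q
Q | aaa_[_]_   read _ → write _, move right, go to P
P | aaa__[_]   read _ → write _, move left, go to Q
Q | aaa_[_]_   read _ → write _, move right, go to P
P | aaa__[_]   read _ → write _, move left, go to Q
Q | aaa_[_]_   read _ → write _, move right, go to P
P | aaa__[_]   read _ → write _, move left, go to Q
Q | aaa_[_]_   read _ → write _, move right, go to P
P | aaa__[_]
After 13 steps: state P, head at 5, tape aaa.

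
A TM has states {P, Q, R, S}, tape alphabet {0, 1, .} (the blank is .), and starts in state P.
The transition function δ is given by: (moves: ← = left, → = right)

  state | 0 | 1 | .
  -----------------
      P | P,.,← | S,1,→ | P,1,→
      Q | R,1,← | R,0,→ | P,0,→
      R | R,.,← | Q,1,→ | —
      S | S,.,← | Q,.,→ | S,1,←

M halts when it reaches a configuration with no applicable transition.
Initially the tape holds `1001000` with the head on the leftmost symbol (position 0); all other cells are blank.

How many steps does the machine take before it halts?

23

P | [1]001000.   read 1 → write 1, move →, go to S
S | 1[0]01000.   read 0 → write ., move ←, go to S
S | [1].01000.   read 1 → write ., move →, go to Q
Q | .[.]01000.   read . → write 0, move →, go to P
P | .0[0]1000.   read 0 → write ., move ←, go to P
P | .[0].1000.   read 0 → write ., move ←, go to P
P | [.]..1000.   read . → write 1, move →, go to P
P | 1[.].1000.   read . → write 1, move →, go to P
P | 11[.]1000.   read . → write 1, move →, go to P
P | 111[1]000.   read 1 → write 1, move →, go to S
S | 1111[0]00.   read 0 → write ., move ←, go to S
S | 111[1].00.   read 1 → write ., move →, go to Q
Q | 111.[.]00.   read . → write 0, move →, go to P
P | 111.0[0]0.   read 0 → write ., move ←, go to P
P | 111.[0].0.   read 0 → write ., move ←, go to P
P | 111[.]..0.   read . → write 1, move →, go to P
P | 1111[.].0.   read . → write 1, move →, go to P
P | 11111[.]0.   read . → write 1, move →, go to P
P | 111111[0].   read 0 → write ., move ←, go to P
P | 11111[1]..   read 1 → write 1, move →, go to S
S | 111111[.].   read . → write 1, move ←, go to S
S | 11111[1]1.   read 1 → write ., move →, go to Q
Q | 11111.[1].   read 1 → write 0, move →, go to R
R | 11111.0[.]
M halts after 23 transitions.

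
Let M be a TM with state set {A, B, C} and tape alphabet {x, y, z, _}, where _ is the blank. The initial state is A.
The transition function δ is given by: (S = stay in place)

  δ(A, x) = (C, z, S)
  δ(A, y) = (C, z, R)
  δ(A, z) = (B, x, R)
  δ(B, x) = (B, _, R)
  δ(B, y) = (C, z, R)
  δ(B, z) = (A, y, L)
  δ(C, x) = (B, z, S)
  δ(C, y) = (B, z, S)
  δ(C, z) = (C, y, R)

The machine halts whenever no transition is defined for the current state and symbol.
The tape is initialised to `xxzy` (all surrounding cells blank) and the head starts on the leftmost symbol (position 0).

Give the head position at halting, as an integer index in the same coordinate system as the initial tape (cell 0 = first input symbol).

4

state=A head=0 tape=[x]xzy_   (A,x)→(C,z,S)
state=C head=0 tape=[z]xzy_   (C,z)→(C,y,R)
state=C head=1 tape=y[x]zy_   (C,x)→(B,z,S)
state=B head=1 tape=y[z]zy_   (B,z)→(A,y,L)
state=A head=0 tape=[y]yzy_   (A,y)→(C,z,R)
state=C head=1 tape=z[y]zy_   (C,y)→(B,z,S)
state=B head=1 tape=z[z]zy_   (B,z)→(A,y,L)
state=A head=0 tape=[z]yzy_   (A,z)→(B,x,R)
state=B head=1 tape=x[y]zy_   (B,y)→(C,z,R)
state=C head=2 tape=xz[z]y_   (C,z)→(C,y,R)
state=C head=3 tape=xzy[y]_   (C,y)→(B,z,S)
state=B head=3 tape=xzy[z]_   (B,z)→(A,y,L)
state=A head=2 tape=xz[y]y_   (A,y)→(C,z,R)
state=C head=3 tape=xzz[y]_   (C,y)→(B,z,S)
state=B head=3 tape=xzz[z]_   (B,z)→(A,y,L)
state=A head=2 tape=xz[z]y_   (A,z)→(B,x,R)
state=B head=3 tape=xzx[y]_   (B,y)→(C,z,R)
state=C head=4 tape=xzxz[_]
At halt the head is at cell 4.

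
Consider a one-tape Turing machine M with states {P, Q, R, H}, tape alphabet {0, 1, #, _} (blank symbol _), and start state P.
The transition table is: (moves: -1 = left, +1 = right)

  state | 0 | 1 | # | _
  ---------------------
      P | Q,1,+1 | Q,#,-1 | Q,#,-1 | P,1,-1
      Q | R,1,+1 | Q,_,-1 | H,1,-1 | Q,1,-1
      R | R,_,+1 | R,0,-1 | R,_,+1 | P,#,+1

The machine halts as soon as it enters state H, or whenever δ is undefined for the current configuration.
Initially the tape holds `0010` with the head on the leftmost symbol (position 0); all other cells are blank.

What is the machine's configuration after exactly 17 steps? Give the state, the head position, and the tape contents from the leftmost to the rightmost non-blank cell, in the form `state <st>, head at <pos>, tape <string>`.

P | _[0]010__   read 0 → write 1, move +1, go to Q
Q | _1[0]10__   read 0 → write 1, move +1, go to R
R | _11[1]0__   read 1 → write 0, move -1, go to R
R | _1[1]00__   read 1 → write 0, move -1, go to R
R | _[1]000__   read 1 → write 0, move -1, go to R
R | [_]0000__   read _ → write #, move +1, go to P
P | #[0]000__   read 0 → write 1, move +1, go to Q
Q | #1[0]00__   read 0 → write 1, move +1, go to R
R | #11[0]0__   read 0 → write _, move +1, go to R
R | #11_[0]__   read 0 → write _, move +1, go to R
R | #11__[_]_   read _ → write #, move +1, go to P
P | #11__#[_]   read _ → write 1, move -1, go to P
P | #11__[#]1   read # → write #, move -1, go to Q
Q | #11_[_]#1   read _ → write 1, move -1, go to Q
Q | #11[_]1#1   read _ → write 1, move -1, go to Q
Q | #1[1]11#1   read 1 → write _, move -1, go to Q
Q | #[1]_11#1   read 1 → write _, move -1, go to Q
Q | [#]__11#1
After 17 steps: state Q, head at -1, tape #__11#1.

state Q, head at -1, tape #__11#1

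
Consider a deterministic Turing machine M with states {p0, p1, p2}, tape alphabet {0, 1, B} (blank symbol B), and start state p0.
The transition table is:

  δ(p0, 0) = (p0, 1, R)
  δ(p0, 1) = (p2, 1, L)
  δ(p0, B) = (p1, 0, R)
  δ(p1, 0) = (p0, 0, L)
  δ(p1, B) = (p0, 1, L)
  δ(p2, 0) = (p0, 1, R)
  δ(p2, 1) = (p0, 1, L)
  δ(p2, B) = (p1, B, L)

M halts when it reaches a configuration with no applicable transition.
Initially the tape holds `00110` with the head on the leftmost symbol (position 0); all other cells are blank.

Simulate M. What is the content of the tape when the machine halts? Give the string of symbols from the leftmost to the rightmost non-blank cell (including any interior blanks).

01B11110

p0 | BBB[0]0110   read 0 → write 1, move R, go to p0
p0 | BBB1[0]110   read 0 → write 1, move R, go to p0
p0 | BBB11[1]10   read 1 → write 1, move L, go to p2
p2 | BBB1[1]110   read 1 → write 1, move L, go to p0
p0 | BBB[1]1110   read 1 → write 1, move L, go to p2
p2 | BB[B]11110   read B → write B, move L, go to p1
p1 | B[B]B11110   read B → write 1, move L, go to p0
p0 | [B]1B11110   read B → write 0, move R, go to p1
p1 | 0[1]B11110
The non-blank tape span at halt is 01B11110.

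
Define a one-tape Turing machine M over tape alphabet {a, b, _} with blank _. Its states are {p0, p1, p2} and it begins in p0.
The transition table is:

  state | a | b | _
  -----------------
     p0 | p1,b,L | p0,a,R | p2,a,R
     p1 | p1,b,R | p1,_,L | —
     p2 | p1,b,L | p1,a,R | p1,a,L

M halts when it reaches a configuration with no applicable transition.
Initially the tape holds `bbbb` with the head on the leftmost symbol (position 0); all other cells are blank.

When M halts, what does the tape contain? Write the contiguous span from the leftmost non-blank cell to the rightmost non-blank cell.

aaaabb

state=p0 head=0 tape=[b]bbb___   (p0,b)→(p0,a,R)
state=p0 head=1 tape=a[b]bb___   (p0,b)→(p0,a,R)
state=p0 head=2 tape=aa[b]b___   (p0,b)→(p0,a,R)
state=p0 head=3 tape=aaa[b]___   (p0,b)→(p0,a,R)
state=p0 head=4 tape=aaaa[_]__   (p0,_)→(p2,a,R)
state=p2 head=5 tape=aaaaa[_]_   (p2,_)→(p1,a,L)
state=p1 head=4 tape=aaaa[a]a_   (p1,a)→(p1,b,R)
state=p1 head=5 tape=aaaab[a]_   (p1,a)→(p1,b,R)
state=p1 head=6 tape=aaaabb[_]
The non-blank tape span at halt is aaaabb.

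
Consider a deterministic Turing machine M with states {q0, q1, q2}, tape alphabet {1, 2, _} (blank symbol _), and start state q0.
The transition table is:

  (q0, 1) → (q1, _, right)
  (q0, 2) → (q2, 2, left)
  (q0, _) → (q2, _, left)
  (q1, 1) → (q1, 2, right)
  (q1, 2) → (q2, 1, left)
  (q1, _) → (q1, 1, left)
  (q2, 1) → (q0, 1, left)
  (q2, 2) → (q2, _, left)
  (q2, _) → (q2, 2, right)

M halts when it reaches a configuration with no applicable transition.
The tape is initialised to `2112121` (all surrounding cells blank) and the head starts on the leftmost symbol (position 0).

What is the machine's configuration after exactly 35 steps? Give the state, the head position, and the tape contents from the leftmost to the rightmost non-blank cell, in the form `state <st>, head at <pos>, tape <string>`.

state q2, head at -1, tape 22222_112121

q0 | _____[2]112121   read 2 → write 2, move left, go to q2
q2 | ____[_]2112121   read _ → write 2, move right, go to q2
q2 | ____2[2]112121   read 2 → write _, move left, go to q2
q2 | ____[2]_112121   read 2 → write _, move left, go to q2
q2 | ___[_]__112121   read _ → write 2, move right, go to q2
q2 | ___2[_]_112121   read _ → write 2, move right, go to q2
q2 | ___22[_]112121   read _ → write 2, move right, go to q2
q2 | ___222[1]12121   read 1 → write 1, move left, go to q0
q0 | ___22[2]112121   read 2 → write 2, move left, go to q2
q2 | ___2[2]2112121   read 2 → write _, move left, go to q2
q2 | ___[2]_2112121   read 2 → write _, move left, go to q2
q2 | __[_]__2112121   read _ → write 2, move right, go to q2
q2 | __2[_]_2112121   read _ → write 2, move right, go to q2
q2 | __22[_]2112121   read _ → write 2, move right, go to q2
q2 | __222[2]112121   read 2 → write _, move left, go to q2
q2 | __22[2]_112121   read 2 → write _, move left, go to q2
q2 | __2[2]__112121   read 2 → write _, move left, go to q2
q2 | __[2]___112121   read 2 → write _, move left, go to q2
q2 | _[_]____112121   read _ → write 2, move right, go to q2
q2 | _2[_]___112121   read _ → write 2, move right, go to q2
q2 | _22[_]__112121   read _ → write 2, move right, go to q2
q2 | _222[_]_112121   read _ → write 2, move right, go to q2
q2 | _2222[_]112121   read _ → write 2, move right, go to q2
q2 | _22222[1]12121   read 1 → write 1, move left, go to q0
q0 | _2222[2]112121   read 2 → write 2, move left, go to q2
q2 | _222[2]2112121   read 2 → write _, move left, go to q2
q2 | _22[2]_2112121   read 2 → write _, move left, go to q2
q2 | _2[2]__2112121   read 2 → write _, move left, go to q2
q2 | _[2]___2112121   read 2 → write _, move left, go to q2
q2 | [_]____2112121   read _ → write 2, move right, go to q2
q2 | 2[_]___2112121   read _ → write 2, move right, go to q2
q2 | 22[_]__2112121   read _ → write 2, move right, go to q2
q2 | 222[_]_2112121   read _ → write 2, move right, go to q2
q2 | 2222[_]2112121   read _ → write 2, move right, go to q2
q2 | 22222[2]112121   read 2 → write _, move left, go to q2
q2 | 2222[2]_112121
After 35 steps: state q2, head at -1, tape 22222_112121.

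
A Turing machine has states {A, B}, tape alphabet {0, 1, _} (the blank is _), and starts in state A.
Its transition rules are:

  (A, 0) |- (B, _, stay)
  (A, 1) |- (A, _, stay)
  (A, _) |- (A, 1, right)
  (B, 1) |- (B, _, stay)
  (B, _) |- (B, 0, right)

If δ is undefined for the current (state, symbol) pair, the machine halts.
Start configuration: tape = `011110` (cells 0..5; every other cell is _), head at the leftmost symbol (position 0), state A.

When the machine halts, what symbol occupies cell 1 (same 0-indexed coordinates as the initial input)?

state=A head=0 tape=[0]11110   (A,0)→(B,_,stay)
state=B head=0 tape=[_]11110   (B,_)→(B,0,right)
state=B head=1 tape=0[1]1110   (B,1)→(B,_,stay)
state=B head=1 tape=0[_]1110   (B,_)→(B,0,right)
state=B head=2 tape=00[1]110   (B,1)→(B,_,stay)
state=B head=2 tape=00[_]110   (B,_)→(B,0,right)
state=B head=3 tape=000[1]10   (B,1)→(B,_,stay)
state=B head=3 tape=000[_]10   (B,_)→(B,0,right)
state=B head=4 tape=0000[1]0   (B,1)→(B,_,stay)
state=B head=4 tape=0000[_]0   (B,_)→(B,0,right)
state=B head=5 tape=00000[0]
Cell 1 holds 0 when M halts.

0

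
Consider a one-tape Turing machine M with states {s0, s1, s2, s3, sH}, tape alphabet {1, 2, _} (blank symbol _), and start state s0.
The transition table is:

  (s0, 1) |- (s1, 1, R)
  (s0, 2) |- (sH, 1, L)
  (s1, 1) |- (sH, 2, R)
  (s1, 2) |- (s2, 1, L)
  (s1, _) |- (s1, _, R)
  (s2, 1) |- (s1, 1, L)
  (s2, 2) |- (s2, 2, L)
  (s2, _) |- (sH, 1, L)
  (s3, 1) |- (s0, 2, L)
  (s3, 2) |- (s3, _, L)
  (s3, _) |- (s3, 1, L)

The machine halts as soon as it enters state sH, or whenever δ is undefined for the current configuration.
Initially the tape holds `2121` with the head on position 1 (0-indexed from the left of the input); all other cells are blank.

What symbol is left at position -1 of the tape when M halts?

1

state=s0 head=1 tape=__2[1]21   (s0,1)→(s1,1,R)
state=s1 head=2 tape=__21[2]1   (s1,2)→(s2,1,L)
state=s2 head=1 tape=__2[1]11   (s2,1)→(s1,1,L)
state=s1 head=0 tape=__[2]111   (s1,2)→(s2,1,L)
state=s2 head=-1 tape=_[_]1111   (s2,_)→(sH,1,L)
state=sH head=-2 tape=[_]11111
Cell -1 holds 1 when M halts.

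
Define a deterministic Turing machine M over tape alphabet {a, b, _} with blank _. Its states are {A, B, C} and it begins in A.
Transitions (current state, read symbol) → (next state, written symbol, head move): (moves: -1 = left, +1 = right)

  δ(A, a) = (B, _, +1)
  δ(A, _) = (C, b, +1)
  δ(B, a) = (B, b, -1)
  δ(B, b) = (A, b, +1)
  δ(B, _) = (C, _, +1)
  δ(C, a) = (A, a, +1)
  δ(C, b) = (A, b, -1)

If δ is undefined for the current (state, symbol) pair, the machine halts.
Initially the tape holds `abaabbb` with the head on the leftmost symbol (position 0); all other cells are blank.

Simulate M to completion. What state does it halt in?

A

A | [a]baabbb   read a → write _, move +1, go to B
B | _[b]aabbb   read b → write b, move +1, go to A
A | _b[a]abbb   read a → write _, move +1, go to B
B | _b_[a]bbb   read a → write b, move -1, go to B
B | _b[_]bbbb   read _ → write _, move +1, go to C
C | _b_[b]bbb   read b → write b, move -1, go to A
A | _b[_]bbbb   read _ → write b, move +1, go to C
C | _bb[b]bbb   read b → write b, move -1, go to A
A | _b[b]bbbb
No transition is defined for (A, b); M halts in state A.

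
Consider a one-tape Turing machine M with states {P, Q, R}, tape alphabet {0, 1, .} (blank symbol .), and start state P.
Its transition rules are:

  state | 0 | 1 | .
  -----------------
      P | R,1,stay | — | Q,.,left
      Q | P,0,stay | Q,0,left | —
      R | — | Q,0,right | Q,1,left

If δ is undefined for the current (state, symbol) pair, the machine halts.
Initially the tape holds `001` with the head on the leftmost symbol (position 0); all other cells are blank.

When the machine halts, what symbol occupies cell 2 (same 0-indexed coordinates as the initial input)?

P | [0]01.   read 0 → write 1, move stay, go to R
R | [1]01.   read 1 → write 0, move right, go to Q
Q | 0[0]1.   read 0 → write 0, move stay, go to P
P | 0[0]1.   read 0 → write 1, move stay, go to R
R | 0[1]1.   read 1 → write 0, move right, go to Q
Q | 00[1].   read 1 → write 0, move left, go to Q
Q | 0[0]0.   read 0 → write 0, move stay, go to P
P | 0[0]0.   read 0 → write 1, move stay, go to R
R | 0[1]0.   read 1 → write 0, move right, go to Q
Q | 00[0].   read 0 → write 0, move stay, go to P
P | 00[0].   read 0 → write 1, move stay, go to R
R | 00[1].   read 1 → write 0, move right, go to Q
Q | 000[.]
Cell 2 holds 0 when M halts.

0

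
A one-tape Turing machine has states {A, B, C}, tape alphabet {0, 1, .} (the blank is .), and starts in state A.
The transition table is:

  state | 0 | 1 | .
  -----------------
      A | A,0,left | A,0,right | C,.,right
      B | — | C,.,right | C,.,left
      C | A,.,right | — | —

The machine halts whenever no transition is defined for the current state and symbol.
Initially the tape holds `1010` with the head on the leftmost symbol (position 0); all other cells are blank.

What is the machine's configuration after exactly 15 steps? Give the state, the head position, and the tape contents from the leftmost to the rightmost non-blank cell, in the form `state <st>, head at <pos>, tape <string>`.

state=A head=0 tape=.[1]010   (A,1)→(A,0,right)
state=A head=1 tape=.0[0]10   (A,0)→(A,0,left)
state=A head=0 tape=.[0]010   (A,0)→(A,0,left)
state=A head=-1 tape=[.]0010   (A,.)→(C,.,right)
state=C head=0 tape=.[0]010   (C,0)→(A,.,right)
state=A head=1 tape=..[0]10   (A,0)→(A,0,left)
state=A head=0 tape=.[.]010   (A,.)→(C,.,right)
state=C head=1 tape=..[0]10   (C,0)→(A,.,right)
state=A head=2 tape=...[1]0   (A,1)→(A,0,right)
state=A head=3 tape=...0[0]   (A,0)→(A,0,left)
state=A head=2 tape=...[0]0   (A,0)→(A,0,left)
state=A head=1 tape=..[.]00   (A,.)→(C,.,right)
state=C head=2 tape=...[0]0   (C,0)→(A,.,right)
state=A head=3 tape=....[0]   (A,0)→(A,0,left)
state=A head=2 tape=...[.]0   (A,.)→(C,.,right)
state=C head=3 tape=....[0]
After 15 steps: state C, head at 3, tape 0.

state C, head at 3, tape 0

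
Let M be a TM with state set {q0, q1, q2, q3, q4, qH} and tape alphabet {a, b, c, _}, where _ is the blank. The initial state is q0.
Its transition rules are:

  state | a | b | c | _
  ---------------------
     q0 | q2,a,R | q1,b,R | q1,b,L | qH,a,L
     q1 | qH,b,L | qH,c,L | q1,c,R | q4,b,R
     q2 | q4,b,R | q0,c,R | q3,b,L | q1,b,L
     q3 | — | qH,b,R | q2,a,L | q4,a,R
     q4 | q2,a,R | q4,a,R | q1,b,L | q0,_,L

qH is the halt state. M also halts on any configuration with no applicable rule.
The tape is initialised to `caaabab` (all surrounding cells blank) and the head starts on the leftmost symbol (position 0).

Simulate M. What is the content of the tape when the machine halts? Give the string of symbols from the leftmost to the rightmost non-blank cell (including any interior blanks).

baabacaca

q0 | _[c]aaabab_   read c → write b, move L, go to q1
q1 | [_]baaabab_   read _ → write b, move R, go to q4
q4 | b[b]aaabab_   read b → write a, move R, go to q4
q4 | ba[a]aabab_   read a → write a, move R, go to q2
q2 | baa[a]abab_   read a → write b, move R, go to q4
q4 | baab[a]bab_   read a → write a, move R, go to q2
q2 | baaba[b]ab_   read b → write c, move R, go to q0
q0 | baabac[a]b_   read a → write a, move R, go to q2
q2 | baabaca[b]_   read b → write c, move R, go to q0
q0 | baabacac[_]   read _ → write a, move L, go to qH
qH | baabaca[c]a
The non-blank tape span at halt is baabacaca.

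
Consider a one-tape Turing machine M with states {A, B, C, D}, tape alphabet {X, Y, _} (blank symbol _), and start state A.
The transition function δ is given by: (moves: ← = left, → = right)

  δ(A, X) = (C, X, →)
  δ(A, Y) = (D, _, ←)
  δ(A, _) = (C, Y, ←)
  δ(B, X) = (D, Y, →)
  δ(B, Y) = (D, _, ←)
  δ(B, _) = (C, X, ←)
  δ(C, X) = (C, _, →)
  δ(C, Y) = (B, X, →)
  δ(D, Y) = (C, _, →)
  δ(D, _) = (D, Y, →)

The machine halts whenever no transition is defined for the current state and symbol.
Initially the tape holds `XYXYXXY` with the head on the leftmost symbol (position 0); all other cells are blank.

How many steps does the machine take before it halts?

A | [X]YXYXXY__   read X → write X, move →, go to C
C | X[Y]XYXXY__   read Y → write X, move →, go to B
B | XX[X]YXXY__   read X → write Y, move →, go to D
D | XXY[Y]XXY__   read Y → write _, move →, go to C
C | XXY_[X]XY__   read X → write _, move →, go to C
C | XXY__[X]Y__   read X → write _, move →, go to C
C | XXY___[Y]__   read Y → write X, move →, go to B
B | XXY___X[_]_   read _ → write X, move ←, go to C
C | XXY___[X]X_   read X → write _, move →, go to C
C | XXY____[X]_   read X → write _, move →, go to C
C | XXY_____[_]
M halts after 10 transitions.

10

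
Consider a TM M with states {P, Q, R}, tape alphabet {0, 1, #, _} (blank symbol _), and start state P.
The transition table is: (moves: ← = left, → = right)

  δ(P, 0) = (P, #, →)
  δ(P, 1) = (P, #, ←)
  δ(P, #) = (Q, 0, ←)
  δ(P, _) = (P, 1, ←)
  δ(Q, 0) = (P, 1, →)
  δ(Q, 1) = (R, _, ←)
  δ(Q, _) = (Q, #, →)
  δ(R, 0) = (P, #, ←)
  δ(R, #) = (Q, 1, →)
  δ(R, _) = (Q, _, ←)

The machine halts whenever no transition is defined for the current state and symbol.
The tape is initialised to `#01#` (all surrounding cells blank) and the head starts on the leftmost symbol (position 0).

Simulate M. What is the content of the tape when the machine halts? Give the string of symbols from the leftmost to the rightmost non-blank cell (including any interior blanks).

P | _[#]01#_   read # → write 0, move ←, go to Q
Q | [_]001#_   read _ → write #, move →, go to Q
Q | #[0]01#_   read 0 → write 1, move →, go to P
P | #1[0]1#_   read 0 → write #, move →, go to P
P | #1#[1]#_   read 1 → write #, move ←, go to P
P | #1[#]##_   read # → write 0, move ←, go to Q
Q | #[1]0##_   read 1 → write _, move ←, go to R
R | [#]_0##_   read # → write 1, move →, go to Q
Q | 1[_]0##_   read _ → write #, move →, go to Q
Q | 1#[0]##_   read 0 → write 1, move →, go to P
P | 1#1[#]#_   read # → write 0, move ←, go to Q
Q | 1#[1]0#_   read 1 → write _, move ←, go to R
R | 1[#]_0#_   read # → write 1, move →, go to Q
Q | 11[_]0#_   read _ → write #, move →, go to Q
Q | 11#[0]#_   read 0 → write 1, move →, go to P
P | 11#1[#]_   read # → write 0, move ←, go to Q
Q | 11#[1]0_   read 1 → write _, move ←, go to R
R | 11[#]_0_   read # → write 1, move →, go to Q
Q | 111[_]0_   read _ → write #, move →, go to Q
Q | 111#[0]_   read 0 → write 1, move →, go to P
P | 111#1[_]   read _ → write 1, move ←, go to P
P | 111#[1]1   read 1 → write #, move ←, go to P
P | 111[#]#1   read # → write 0, move ←, go to Q
Q | 11[1]0#1   read 1 → write _, move ←, go to R
R | 1[1]_0#1
The non-blank tape span at halt is 11_0#1.

11_0#1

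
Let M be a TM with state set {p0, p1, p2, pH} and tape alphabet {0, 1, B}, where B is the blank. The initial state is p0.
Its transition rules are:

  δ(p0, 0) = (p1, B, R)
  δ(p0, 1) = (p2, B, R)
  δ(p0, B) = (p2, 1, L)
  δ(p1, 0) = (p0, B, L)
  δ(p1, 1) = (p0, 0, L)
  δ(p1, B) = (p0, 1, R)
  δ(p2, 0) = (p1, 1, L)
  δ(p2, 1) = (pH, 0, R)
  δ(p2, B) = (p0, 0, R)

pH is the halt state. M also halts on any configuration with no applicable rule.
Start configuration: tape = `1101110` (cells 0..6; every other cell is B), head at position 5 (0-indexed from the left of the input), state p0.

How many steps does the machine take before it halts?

p0 | 11011[1]0BBB   read 1 → write B, move R, go to p2
p2 | 11011B[0]BBB   read 0 → write 1, move L, go to p1
p1 | 11011[B]1BBB   read B → write 1, move R, go to p0
p0 | 110111[1]BBB   read 1 → write B, move R, go to p2
p2 | 110111B[B]BB   read B → write 0, move R, go to p0
p0 | 110111B0[B]B   read B → write 1, move L, go to p2
p2 | 110111B[0]1B   read 0 → write 1, move L, go to p1
p1 | 110111[B]11B   read B → write 1, move R, go to p0
p0 | 1101111[1]1B   read 1 → write B, move R, go to p2
p2 | 1101111B[1]B   read 1 → write 0, move R, go to pH
pH | 1101111B0[B]
M halts after 10 transitions.

10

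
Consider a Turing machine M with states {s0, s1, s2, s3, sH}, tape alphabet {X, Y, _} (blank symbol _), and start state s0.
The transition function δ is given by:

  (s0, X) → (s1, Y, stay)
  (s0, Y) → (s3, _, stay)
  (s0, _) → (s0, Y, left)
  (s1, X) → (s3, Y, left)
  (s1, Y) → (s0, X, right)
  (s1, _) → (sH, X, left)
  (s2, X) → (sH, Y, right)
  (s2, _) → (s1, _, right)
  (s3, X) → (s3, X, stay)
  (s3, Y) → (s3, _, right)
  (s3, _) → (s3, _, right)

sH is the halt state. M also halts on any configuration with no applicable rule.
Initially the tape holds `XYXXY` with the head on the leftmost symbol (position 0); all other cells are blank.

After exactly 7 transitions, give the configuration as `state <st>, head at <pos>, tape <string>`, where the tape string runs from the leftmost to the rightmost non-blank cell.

state s3, head at 2, tape X_XXY

s0 | [X]YXXY   read X → write Y, move stay, go to s1
s1 | [Y]YXXY   read Y → write X, move right, go to s0
s0 | X[Y]XXY   read Y → write _, move stay, go to s3
s3 | X[_]XXY   read _ → write _, move right, go to s3
s3 | X_[X]XY   read X → write X, move stay, go to s3
s3 | X_[X]XY   read X → write X, move stay, go to s3
s3 | X_[X]XY   read X → write X, move stay, go to s3
s3 | X_[X]XY
After 7 steps: state s3, head at 2, tape X_XXY.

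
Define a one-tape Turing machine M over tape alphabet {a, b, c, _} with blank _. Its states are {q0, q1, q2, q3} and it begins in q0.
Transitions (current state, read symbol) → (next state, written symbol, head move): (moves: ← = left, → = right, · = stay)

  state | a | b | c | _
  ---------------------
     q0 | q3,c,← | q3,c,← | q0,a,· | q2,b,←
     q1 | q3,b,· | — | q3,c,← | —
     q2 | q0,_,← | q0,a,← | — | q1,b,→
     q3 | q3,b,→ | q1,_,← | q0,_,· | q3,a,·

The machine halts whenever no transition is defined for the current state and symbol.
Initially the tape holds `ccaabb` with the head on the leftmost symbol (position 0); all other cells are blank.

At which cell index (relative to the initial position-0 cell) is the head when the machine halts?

q0 | ___[c]caabb   read c → write a, move ·, go to q0
q0 | ___[a]caabb   read a → write c, move ←, go to q3
q3 | __[_]ccaabb   read _ → write a, move ·, go to q3
q3 | __[a]ccaabb   read a → write b, move →, go to q3
q3 | __b[c]caabb   read c → write _, move ·, go to q0
q0 | __b[_]caabb   read _ → write b, move ←, go to q2
q2 | __[b]bcaabb   read b → write a, move ←, go to q0
q0 | _[_]abcaabb   read _ → write b, move ←, go to q2
q2 | [_]babcaabb   read _ → write b, move →, go to q1
q1 | b[b]abcaabb
At halt the head is at cell -2.

-2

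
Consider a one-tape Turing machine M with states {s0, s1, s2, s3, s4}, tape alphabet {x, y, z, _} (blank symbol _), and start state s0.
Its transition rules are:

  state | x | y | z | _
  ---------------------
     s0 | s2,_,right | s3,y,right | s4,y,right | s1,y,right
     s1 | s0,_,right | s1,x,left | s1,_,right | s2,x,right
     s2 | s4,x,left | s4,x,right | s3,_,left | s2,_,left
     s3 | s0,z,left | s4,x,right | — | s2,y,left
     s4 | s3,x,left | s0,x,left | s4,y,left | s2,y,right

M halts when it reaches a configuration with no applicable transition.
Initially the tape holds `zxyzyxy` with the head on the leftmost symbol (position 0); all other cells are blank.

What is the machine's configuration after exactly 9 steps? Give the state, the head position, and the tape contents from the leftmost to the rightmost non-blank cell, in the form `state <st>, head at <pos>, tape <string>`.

state s3, head at 3, tape y__yzyxy

state=s0 head=0 tape=_[z]xyzyxy   (s0,z)→(s4,y,right)
state=s4 head=1 tape=_y[x]yzyxy   (s4,x)→(s3,x,left)
state=s3 head=0 tape=_[y]xyzyxy   (s3,y)→(s4,x,right)
state=s4 head=1 tape=_x[x]yzyxy   (s4,x)→(s3,x,left)
state=s3 head=0 tape=_[x]xyzyxy   (s3,x)→(s0,z,left)
state=s0 head=-1 tape=[_]zxyzyxy   (s0,_)→(s1,y,right)
state=s1 head=0 tape=y[z]xyzyxy   (s1,z)→(s1,_,right)
state=s1 head=1 tape=y_[x]yzyxy   (s1,x)→(s0,_,right)
state=s0 head=2 tape=y__[y]zyxy   (s0,y)→(s3,y,right)
state=s3 head=3 tape=y__y[z]yxy
After 9 steps: state s3, head at 3, tape y__yzyxy.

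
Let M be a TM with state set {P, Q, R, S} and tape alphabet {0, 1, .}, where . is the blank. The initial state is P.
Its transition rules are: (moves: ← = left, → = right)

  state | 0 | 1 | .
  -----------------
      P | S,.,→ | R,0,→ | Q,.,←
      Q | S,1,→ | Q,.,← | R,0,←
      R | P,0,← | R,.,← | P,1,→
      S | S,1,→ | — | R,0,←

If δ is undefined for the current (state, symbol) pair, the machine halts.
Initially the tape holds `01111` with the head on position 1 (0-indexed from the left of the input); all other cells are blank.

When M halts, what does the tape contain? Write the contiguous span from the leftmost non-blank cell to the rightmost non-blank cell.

111.111

P | ..0[1]111   read 1 → write 0, move →, go to R
R | ..00[1]11   read 1 → write ., move ←, go to R
R | ..0[0].11   read 0 → write 0, move ←, go to P
P | ..[0]0.11   read 0 → write ., move →, go to S
S | ...[0].11   read 0 → write 1, move →, go to S
S | ...1[.]11   read . → write 0, move ←, go to R
R | ...[1]011   read 1 → write ., move ←, go to R
R | ..[.].011   read . → write 1, move →, go to P
P | ..1[.]011   read . → write ., move ←, go to Q
Q | ..[1].011   read 1 → write ., move ←, go to Q
Q | .[.]..011   read . → write 0, move ←, go to R
R | [.]0..011   read . → write 1, move →, go to P
P | 1[0]..011   read 0 → write ., move →, go to S
S | 1.[.].011   read . → write 0, move ←, go to R
R | 1[.]0.011   read . → write 1, move →, go to P
P | 11[0].011   read 0 → write ., move →, go to S
S | 11.[.]011   read . → write 0, move ←, go to R
R | 11[.]0011   read . → write 1, move →, go to P
P | 111[0]011   read 0 → write ., move →, go to S
S | 111.[0]11   read 0 → write 1, move →, go to S
S | 111.1[1]1
The non-blank tape span at halt is 111.111.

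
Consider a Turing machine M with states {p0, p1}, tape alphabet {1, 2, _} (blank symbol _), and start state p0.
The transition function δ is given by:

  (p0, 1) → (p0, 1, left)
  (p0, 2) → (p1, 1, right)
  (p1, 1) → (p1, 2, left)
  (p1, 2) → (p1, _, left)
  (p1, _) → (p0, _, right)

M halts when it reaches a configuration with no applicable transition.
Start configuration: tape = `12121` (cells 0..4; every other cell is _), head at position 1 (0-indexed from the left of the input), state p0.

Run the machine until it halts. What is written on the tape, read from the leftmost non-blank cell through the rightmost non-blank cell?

1_1_1

p0 | _1[2]121   read 2 → write 1, move right, go to p1
p1 | _11[1]21   read 1 → write 2, move left, go to p1
p1 | _1[1]221   read 1 → write 2, move left, go to p1
p1 | _[1]2221   read 1 → write 2, move left, go to p1
p1 | [_]22221   read _ → write _, move right, go to p0
p0 | _[2]2221   read 2 → write 1, move right, go to p1
p1 | _1[2]221   read 2 → write _, move left, go to p1
p1 | _[1]_221   read 1 → write 2, move left, go to p1
p1 | [_]2_221   read _ → write _, move right, go to p0
p0 | _[2]_221   read 2 → write 1, move right, go to p1
p1 | _1[_]221   read _ → write _, move right, go to p0
p0 | _1_[2]21   read 2 → write 1, move right, go to p1
p1 | _1_1[2]1   read 2 → write _, move left, go to p1
p1 | _1_[1]_1   read 1 → write 2, move left, go to p1
p1 | _1[_]2_1   read _ → write _, move right, go to p0
p0 | _1_[2]_1   read 2 → write 1, move right, go to p1
p1 | _1_1[_]1   read _ → write _, move right, go to p0
p0 | _1_1_[1]   read 1 → write 1, move left, go to p0
p0 | _1_1[_]1
The non-blank tape span at halt is 1_1_1.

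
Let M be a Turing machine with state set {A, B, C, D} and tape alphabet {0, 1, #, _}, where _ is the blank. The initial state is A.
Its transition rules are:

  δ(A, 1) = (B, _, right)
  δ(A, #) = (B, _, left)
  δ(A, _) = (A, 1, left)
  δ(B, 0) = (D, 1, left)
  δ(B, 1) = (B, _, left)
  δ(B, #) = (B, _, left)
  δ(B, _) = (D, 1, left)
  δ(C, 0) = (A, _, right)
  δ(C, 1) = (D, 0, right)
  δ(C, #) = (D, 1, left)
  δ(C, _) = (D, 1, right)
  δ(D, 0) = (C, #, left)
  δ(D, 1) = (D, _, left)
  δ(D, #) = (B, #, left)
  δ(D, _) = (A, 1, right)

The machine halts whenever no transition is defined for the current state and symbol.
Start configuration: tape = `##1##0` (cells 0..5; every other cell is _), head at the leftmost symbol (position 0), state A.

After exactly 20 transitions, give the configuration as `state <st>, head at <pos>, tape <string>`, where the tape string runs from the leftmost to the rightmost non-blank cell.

state=A head=0 tape=____[#]#1##0   (A,#)→(B,_,left)
state=B head=-1 tape=___[_]_#1##0   (B,_)→(D,1,left)
state=D head=-2 tape=__[_]1_#1##0   (D,_)→(A,1,right)
state=A head=-1 tape=__1[1]_#1##0   (A,1)→(B,_,right)
state=B head=0 tape=__1_[_]#1##0   (B,_)→(D,1,left)
state=D head=-1 tape=__1[_]1#1##0   (D,_)→(A,1,right)
state=A head=0 tape=__11[1]#1##0   (A,1)→(B,_,right)
state=B head=1 tape=__11_[#]1##0   (B,#)→(B,_,left)
state=B head=0 tape=__11[_]_1##0   (B,_)→(D,1,left)
state=D head=-1 tape=__1[1]1_1##0   (D,1)→(D,_,left)
state=D head=-2 tape=__[1]_1_1##0   (D,1)→(D,_,left)
state=D head=-3 tape=_[_]__1_1##0   (D,_)→(A,1,right)
state=A head=-2 tape=_1[_]_1_1##0   (A,_)→(A,1,left)
state=A head=-3 tape=_[1]1_1_1##0   (A,1)→(B,_,right)
state=B head=-2 tape=__[1]_1_1##0   (B,1)→(B,_,left)
state=B head=-3 tape=_[_]__1_1##0   (B,_)→(D,1,left)
state=D head=-4 tape=[_]1__1_1##0   (D,_)→(A,1,right)
state=A head=-3 tape=1[1]__1_1##0   (A,1)→(B,_,right)
state=B head=-2 tape=1_[_]_1_1##0   (B,_)→(D,1,left)
state=D head=-3 tape=1[_]1_1_1##0   (D,_)→(A,1,right)
state=A head=-2 tape=11[1]_1_1##0
After 20 steps: state A, head at -2, tape 111_1_1##0.

state A, head at -2, tape 111_1_1##0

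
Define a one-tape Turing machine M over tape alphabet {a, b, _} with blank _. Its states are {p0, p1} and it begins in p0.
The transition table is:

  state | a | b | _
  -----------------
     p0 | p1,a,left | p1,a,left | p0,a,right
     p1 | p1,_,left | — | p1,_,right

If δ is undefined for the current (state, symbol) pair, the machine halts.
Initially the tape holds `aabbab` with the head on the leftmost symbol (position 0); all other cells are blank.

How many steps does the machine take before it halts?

8

state=p0 head=0 tape=_[a]abbab   (p0,a)→(p1,a,left)
state=p1 head=-1 tape=[_]aabbab   (p1,_)→(p1,_,right)
state=p1 head=0 tape=_[a]abbab   (p1,a)→(p1,_,left)
state=p1 head=-1 tape=[_]_abbab   (p1,_)→(p1,_,right)
state=p1 head=0 tape=_[_]abbab   (p1,_)→(p1,_,right)
state=p1 head=1 tape=__[a]bbab   (p1,a)→(p1,_,left)
state=p1 head=0 tape=_[_]_bbab   (p1,_)→(p1,_,right)
state=p1 head=1 tape=__[_]bbab   (p1,_)→(p1,_,right)
state=p1 head=2 tape=___[b]bab
M halts after 8 transitions.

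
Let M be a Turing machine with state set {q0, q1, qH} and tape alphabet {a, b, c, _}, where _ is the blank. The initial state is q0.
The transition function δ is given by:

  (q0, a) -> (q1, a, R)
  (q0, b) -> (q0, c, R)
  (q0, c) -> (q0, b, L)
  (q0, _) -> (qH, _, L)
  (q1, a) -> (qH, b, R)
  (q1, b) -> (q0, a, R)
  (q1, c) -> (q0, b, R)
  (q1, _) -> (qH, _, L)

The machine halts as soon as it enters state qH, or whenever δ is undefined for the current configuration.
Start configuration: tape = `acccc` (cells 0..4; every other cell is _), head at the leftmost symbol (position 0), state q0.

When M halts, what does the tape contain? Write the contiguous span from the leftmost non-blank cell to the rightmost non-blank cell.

aaacc

state=q0 head=0 tape=[a]cccc_   (q0,a)→(q1,a,R)
state=q1 head=1 tape=a[c]ccc_   (q1,c)→(q0,b,R)
state=q0 head=2 tape=ab[c]cc_   (q0,c)→(q0,b,L)
state=q0 head=1 tape=a[b]bcc_   (q0,b)→(q0,c,R)
state=q0 head=2 tape=ac[b]cc_   (q0,b)→(q0,c,R)
state=q0 head=3 tape=acc[c]c_   (q0,c)→(q0,b,L)
state=q0 head=2 tape=ac[c]bc_   (q0,c)→(q0,b,L)
state=q0 head=1 tape=a[c]bbc_   (q0,c)→(q0,b,L)
state=q0 head=0 tape=[a]bbbc_   (q0,a)→(q1,a,R)
state=q1 head=1 tape=a[b]bbc_   (q1,b)→(q0,a,R)
state=q0 head=2 tape=aa[b]bc_   (q0,b)→(q0,c,R)
state=q0 head=3 tape=aac[b]c_   (q0,b)→(q0,c,R)
state=q0 head=4 tape=aacc[c]_   (q0,c)→(q0,b,L)
state=q0 head=3 tape=aac[c]b_   (q0,c)→(q0,b,L)
state=q0 head=2 tape=aa[c]bb_   (q0,c)→(q0,b,L)
state=q0 head=1 tape=a[a]bbb_   (q0,a)→(q1,a,R)
state=q1 head=2 tape=aa[b]bb_   (q1,b)→(q0,a,R)
state=q0 head=3 tape=aaa[b]b_   (q0,b)→(q0,c,R)
state=q0 head=4 tape=aaac[b]_   (q0,b)→(q0,c,R)
state=q0 head=5 tape=aaacc[_]   (q0,_)→(qH,_,L)
state=qH head=4 tape=aaac[c]_
The non-blank tape span at halt is aaacc.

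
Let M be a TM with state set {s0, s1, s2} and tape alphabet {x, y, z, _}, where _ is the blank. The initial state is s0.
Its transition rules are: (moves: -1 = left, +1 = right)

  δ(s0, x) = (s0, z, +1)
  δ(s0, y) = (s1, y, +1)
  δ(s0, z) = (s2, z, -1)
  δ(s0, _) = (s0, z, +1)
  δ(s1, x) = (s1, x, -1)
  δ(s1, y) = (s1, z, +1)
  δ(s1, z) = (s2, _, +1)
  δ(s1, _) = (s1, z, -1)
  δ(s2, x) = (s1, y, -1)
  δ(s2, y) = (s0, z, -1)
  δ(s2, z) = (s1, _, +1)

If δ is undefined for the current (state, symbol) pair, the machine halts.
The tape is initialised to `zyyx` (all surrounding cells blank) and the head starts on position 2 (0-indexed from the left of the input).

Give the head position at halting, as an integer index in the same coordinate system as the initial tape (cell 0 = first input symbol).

4

s0 | zy[y]x_   read y → write y, move +1, go to s1
s1 | zyy[x]_   read x → write x, move -1, go to s1
s1 | zy[y]x_   read y → write z, move +1, go to s1
s1 | zyz[x]_   read x → write x, move -1, go to s1
s1 | zy[z]x_   read z → write _, move +1, go to s2
s2 | zy_[x]_   read x → write y, move -1, go to s1
s1 | zy[_]y_   read _ → write z, move -1, go to s1
s1 | z[y]zy_   read y → write z, move +1, go to s1
s1 | zz[z]y_   read z → write _, move +1, go to s2
s2 | zz_[y]_   read y → write z, move -1, go to s0
s0 | zz[_]z_   read _ → write z, move +1, go to s0
s0 | zzz[z]_   read z → write z, move -1, go to s2
s2 | zz[z]z_   read z → write _, move +1, go to s1
s1 | zz_[z]_   read z → write _, move +1, go to s2
s2 | zz__[_]
At halt the head is at cell 4.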